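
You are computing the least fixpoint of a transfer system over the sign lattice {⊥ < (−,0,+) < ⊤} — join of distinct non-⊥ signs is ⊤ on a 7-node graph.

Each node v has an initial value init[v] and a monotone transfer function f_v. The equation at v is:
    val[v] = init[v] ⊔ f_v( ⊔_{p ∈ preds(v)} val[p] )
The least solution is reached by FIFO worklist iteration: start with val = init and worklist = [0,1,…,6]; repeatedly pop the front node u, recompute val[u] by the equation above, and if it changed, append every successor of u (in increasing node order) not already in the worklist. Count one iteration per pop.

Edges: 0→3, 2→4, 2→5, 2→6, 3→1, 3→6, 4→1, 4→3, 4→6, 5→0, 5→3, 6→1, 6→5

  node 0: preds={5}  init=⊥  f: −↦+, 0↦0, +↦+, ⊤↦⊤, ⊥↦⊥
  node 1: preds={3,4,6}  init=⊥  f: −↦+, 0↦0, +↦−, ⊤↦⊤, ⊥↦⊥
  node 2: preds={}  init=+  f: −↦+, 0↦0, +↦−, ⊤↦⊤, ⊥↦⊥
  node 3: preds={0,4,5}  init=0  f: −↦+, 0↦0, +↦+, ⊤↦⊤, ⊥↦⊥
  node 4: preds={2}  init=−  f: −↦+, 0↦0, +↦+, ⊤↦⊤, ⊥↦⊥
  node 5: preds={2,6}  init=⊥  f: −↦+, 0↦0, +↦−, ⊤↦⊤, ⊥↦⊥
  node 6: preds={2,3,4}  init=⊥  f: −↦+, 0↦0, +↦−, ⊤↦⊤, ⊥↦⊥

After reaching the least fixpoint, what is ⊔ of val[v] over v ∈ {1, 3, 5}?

Worklist (14 pops):
  #1 pop 0: in=⊥ → ⊥ (no change)
  #2 pop 1: in=⊤ → ⊤ (was ⊥); enqueue []
  #3 pop 2: in=⊥ → + (no change)
  #4 pop 3: in=− → ⊤ (was 0); enqueue [1]
  #5 pop 4: in=+ → ⊤ (was −); enqueue [3]
  #6 pop 5: in=+ → − (was ⊥); enqueue [0]
  #7 pop 6: in=⊤ → ⊤ (was ⊥); enqueue [5]
  #8 pop 1: in=⊤ → ⊤ (no change)
  #9 pop 3: in=⊤ → ⊤ (no change)
  #10 pop 0: in=− → + (was ⊥); enqueue [3]
  #11 pop 5: in=⊤ → ⊤ (was −); enqueue [0]
  #12 pop 3: in=⊤ → ⊤ (no change)
  #13 pop 0: in=⊤ → ⊤ (was +); enqueue [3]
  #14 pop 3: in=⊤ → ⊤ (no change)

Fixpoint:
  val[0] = ⊤
  val[1] = ⊤
  val[2] = +
  val[3] = ⊤
  val[4] = ⊤
  val[5] = ⊤
  val[6] = ⊤

⊤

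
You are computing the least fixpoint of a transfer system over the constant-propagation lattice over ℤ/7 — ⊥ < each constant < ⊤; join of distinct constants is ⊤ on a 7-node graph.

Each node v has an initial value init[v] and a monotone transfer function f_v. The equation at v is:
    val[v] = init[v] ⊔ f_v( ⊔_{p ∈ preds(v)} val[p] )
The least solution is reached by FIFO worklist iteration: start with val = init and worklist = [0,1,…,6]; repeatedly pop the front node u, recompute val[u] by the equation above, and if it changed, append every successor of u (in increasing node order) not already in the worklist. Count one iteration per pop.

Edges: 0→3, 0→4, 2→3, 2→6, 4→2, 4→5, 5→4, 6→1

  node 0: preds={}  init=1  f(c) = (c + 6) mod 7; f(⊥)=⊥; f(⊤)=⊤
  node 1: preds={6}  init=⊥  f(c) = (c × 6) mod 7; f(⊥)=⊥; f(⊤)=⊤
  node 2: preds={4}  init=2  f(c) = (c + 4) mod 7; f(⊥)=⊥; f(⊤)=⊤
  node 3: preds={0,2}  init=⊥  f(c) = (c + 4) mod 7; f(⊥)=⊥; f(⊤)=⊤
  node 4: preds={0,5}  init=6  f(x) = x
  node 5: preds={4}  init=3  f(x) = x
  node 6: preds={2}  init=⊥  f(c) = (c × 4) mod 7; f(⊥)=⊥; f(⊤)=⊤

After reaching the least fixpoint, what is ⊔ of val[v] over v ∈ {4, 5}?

⊤

Trace (10 dequeues):
  [1] u=0 | in ⊥ | out 1 | ==
  [2] u=1 | in ⊥ | out ⊥ | ==
  [3] u=2 | in 6 | out ⊤ | prev 2 | push {}
  [4] u=3 | in ⊤ | out ⊤ | prev ⊥ | push {}
  [5] u=4 | in ⊤ | out ⊤ | prev 6 | push {2}
  [6] u=5 | in ⊤ | out ⊤ | prev 3 | push {4}
  [7] u=6 | in ⊤ | out ⊤ | prev ⊥ | push {1}
  [8] u=2 | in ⊤ | out ⊤ | ==
  [9] u=4 | in ⊤ | out ⊤ | ==
  [10] u=1 | in ⊤ | out ⊤ | prev ⊥ | push {}

Converged values:
  [0] 1
  [1] ⊤
  [2] ⊤
  [3] ⊤
  [4] ⊤
  [5] ⊤
  [6] ⊤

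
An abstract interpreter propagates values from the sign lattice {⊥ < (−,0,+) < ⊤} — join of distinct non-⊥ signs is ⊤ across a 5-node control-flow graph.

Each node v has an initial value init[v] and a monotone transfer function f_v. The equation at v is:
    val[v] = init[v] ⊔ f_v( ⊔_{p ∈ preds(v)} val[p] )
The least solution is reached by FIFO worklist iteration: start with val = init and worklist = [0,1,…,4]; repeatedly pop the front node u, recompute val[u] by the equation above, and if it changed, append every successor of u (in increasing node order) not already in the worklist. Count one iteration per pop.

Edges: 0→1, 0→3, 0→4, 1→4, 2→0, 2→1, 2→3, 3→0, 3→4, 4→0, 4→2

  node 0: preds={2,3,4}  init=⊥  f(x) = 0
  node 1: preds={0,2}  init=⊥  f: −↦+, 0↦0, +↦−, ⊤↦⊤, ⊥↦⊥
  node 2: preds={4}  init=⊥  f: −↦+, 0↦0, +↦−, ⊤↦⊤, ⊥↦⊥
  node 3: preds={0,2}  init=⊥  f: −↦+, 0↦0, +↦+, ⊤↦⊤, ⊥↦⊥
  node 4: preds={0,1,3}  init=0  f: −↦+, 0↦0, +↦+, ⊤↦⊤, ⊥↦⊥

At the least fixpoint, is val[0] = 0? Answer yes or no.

yes

Trace (7 dequeues):
  [1] u=0 | in 0 | out 0 | prev ⊥ | push {}
  [2] u=1 | in 0 | out 0 | prev ⊥ | push {}
  [3] u=2 | in 0 | out 0 | prev ⊥ | push {0,1}
  [4] u=3 | in 0 | out 0 | prev ⊥ | push {}
  [5] u=4 | in 0 | out 0 | ==
  [6] u=0 | in 0 | out 0 | ==
  [7] u=1 | in 0 | out 0 | ==

Converged values:
  [0] 0
  [1] 0
  [2] 0
  [3] 0
  [4] 0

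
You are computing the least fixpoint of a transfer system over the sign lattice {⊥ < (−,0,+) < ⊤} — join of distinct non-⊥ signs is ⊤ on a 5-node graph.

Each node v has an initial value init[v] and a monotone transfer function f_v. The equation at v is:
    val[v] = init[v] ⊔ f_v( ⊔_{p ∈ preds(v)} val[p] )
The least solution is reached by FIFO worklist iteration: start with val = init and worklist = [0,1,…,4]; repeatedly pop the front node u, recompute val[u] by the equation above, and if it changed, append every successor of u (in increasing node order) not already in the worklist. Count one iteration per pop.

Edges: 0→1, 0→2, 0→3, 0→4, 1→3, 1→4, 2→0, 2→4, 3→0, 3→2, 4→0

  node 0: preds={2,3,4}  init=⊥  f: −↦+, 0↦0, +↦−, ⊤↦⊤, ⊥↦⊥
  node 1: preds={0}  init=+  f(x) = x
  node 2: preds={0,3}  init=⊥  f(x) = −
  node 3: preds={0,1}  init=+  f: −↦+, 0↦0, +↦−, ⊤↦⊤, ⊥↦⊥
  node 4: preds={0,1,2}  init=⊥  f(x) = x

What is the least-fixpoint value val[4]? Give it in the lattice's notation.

⊤

Trace (10 dequeues):
  [1] u=0 | in + | out − | prev ⊥ | push {}
  [2] u=1 | in − | out ⊤ | prev + | push {}
  [3] u=2 | in ⊤ | out − | prev ⊥ | push {0}
  [4] u=3 | in ⊤ | out ⊤ | prev + | push {2}
  [5] u=4 | in ⊤ | out ⊤ | prev ⊥ | push {}
  [6] u=0 | in ⊤ | out ⊤ | prev − | push {1,3,4}
  [7] u=2 | in ⊤ | out − | ==
  [8] u=1 | in ⊤ | out ⊤ | ==
  [9] u=3 | in ⊤ | out ⊤ | ==
  [10] u=4 | in ⊤ | out ⊤ | ==

Converged values:
  [0] ⊤
  [1] ⊤
  [2] −
  [3] ⊤
  [4] ⊤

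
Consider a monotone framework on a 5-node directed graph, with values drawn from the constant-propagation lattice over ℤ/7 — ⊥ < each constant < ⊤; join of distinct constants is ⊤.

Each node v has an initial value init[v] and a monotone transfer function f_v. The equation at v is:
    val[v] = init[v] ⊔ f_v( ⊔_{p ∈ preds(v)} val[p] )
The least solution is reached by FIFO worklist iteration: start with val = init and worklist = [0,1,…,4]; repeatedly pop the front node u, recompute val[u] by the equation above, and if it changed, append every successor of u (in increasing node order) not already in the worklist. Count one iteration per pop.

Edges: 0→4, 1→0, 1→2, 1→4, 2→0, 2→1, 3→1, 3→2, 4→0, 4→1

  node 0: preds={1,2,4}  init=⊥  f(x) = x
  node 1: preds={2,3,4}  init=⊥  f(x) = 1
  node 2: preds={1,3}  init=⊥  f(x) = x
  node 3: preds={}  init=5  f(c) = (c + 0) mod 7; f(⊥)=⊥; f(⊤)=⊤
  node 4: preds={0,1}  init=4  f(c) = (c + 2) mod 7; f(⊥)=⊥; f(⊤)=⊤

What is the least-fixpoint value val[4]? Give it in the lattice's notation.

Iteration log — 8 steps:
  step 1. node 0  ⊔preds=4  new=4  old=⊥  +wl: 
  step 2. node 1  ⊔preds=⊤  new=1  old=⊥  +wl: 0
  step 3. node 2  ⊔preds=⊤  new=⊤  old=⊥  +wl: 1
  step 4. node 3  ⊔preds=⊥  new=5  stable
  step 5. node 4  ⊔preds=⊤  new=⊤  old=4  +wl: 
  step 6. node 0  ⊔preds=⊤  new=⊤  old=4  +wl: 4
  step 7. node 1  ⊔preds=⊤  new=1  stable
  step 8. node 4  ⊔preds=⊤  new=⊤  stable

Least fixpoint reached:
  node 0: ⊤
  node 1: 1
  node 2: ⊤
  node 3: 5
  node 4: ⊤

⊤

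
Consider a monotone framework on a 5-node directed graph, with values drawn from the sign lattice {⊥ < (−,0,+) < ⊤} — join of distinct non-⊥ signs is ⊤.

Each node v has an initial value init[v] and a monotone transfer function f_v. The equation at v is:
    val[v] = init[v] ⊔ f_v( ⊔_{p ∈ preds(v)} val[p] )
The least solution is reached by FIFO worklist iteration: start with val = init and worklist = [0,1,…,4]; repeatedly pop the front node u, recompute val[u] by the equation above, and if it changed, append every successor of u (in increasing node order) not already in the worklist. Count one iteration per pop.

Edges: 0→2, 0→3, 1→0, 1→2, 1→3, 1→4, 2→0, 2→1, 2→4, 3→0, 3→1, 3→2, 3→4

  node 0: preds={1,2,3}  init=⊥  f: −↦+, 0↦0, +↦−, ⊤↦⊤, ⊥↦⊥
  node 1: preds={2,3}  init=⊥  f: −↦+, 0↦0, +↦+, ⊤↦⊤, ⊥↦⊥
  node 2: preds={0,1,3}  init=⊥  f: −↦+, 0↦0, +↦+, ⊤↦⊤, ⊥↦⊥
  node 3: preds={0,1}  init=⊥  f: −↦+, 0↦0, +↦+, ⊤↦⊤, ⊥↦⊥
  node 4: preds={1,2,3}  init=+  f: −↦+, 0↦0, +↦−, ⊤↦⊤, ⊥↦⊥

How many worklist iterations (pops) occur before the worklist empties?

Iteration log — 5 steps:
  step 1. node 0  ⊔preds=⊥  new=⊥  stable
  step 2. node 1  ⊔preds=⊥  new=⊥  stable
  step 3. node 2  ⊔preds=⊥  new=⊥  stable
  step 4. node 3  ⊔preds=⊥  new=⊥  stable
  step 5. node 4  ⊔preds=⊥  new=+  stable

Least fixpoint reached:
  node 0: ⊥
  node 1: ⊥
  node 2: ⊥
  node 3: ⊥
  node 4: +

5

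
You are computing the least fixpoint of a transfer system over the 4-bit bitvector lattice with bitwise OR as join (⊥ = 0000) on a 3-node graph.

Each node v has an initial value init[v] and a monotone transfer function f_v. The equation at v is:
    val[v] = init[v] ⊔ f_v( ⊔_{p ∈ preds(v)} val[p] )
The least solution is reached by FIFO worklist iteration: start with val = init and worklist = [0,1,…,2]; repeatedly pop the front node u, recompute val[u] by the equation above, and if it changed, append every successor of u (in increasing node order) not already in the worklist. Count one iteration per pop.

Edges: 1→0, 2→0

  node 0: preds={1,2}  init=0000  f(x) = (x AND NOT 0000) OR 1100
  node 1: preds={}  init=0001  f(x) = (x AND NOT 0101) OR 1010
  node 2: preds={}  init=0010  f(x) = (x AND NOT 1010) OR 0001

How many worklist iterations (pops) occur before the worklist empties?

Worklist (4 pops):
  #1 pop 0: in=0011 → 1111 (was 0000); enqueue []
  #2 pop 1: in=0000 → 1011 (was 0001); enqueue [0]
  #3 pop 2: in=0000 → 0011 (was 0010); enqueue []
  #4 pop 0: in=1011 → 1111 (no change)

Fixpoint:
  val[0] = 1111
  val[1] = 1011
  val[2] = 0011

4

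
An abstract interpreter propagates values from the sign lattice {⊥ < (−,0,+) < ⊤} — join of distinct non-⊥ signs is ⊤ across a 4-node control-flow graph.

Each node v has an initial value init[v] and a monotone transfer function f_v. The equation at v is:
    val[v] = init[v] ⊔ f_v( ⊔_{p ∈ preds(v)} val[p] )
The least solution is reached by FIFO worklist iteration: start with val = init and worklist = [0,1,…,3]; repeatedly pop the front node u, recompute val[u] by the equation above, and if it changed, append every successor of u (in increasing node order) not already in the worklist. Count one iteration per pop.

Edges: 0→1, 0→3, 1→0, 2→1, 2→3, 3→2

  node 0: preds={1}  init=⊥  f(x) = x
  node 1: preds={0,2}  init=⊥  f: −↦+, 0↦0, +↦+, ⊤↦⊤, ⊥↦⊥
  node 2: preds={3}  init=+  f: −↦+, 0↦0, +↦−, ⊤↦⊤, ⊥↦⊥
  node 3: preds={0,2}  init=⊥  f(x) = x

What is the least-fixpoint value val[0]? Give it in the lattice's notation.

⊤

Worklist (12 pops):
  #1 pop 0: in=⊥ → ⊥ (no change)
  #2 pop 1: in=+ → + (was ⊥); enqueue [0]
  #3 pop 2: in=⊥ → + (no change)
  #4 pop 3: in=+ → + (was ⊥); enqueue [2]
  #5 pop 0: in=+ → + (was ⊥); enqueue [1,3]
  #6 pop 2: in=+ → ⊤ (was +); enqueue []
  #7 pop 1: in=⊤ → ⊤ (was +); enqueue [0]
  #8 pop 3: in=⊤ → ⊤ (was +); enqueue [2]
  #9 pop 0: in=⊤ → ⊤ (was +); enqueue [1,3]
  #10 pop 2: in=⊤ → ⊤ (no change)
  #11 pop 1: in=⊤ → ⊤ (no change)
  #12 pop 3: in=⊤ → ⊤ (no change)

Fixpoint:
  val[0] = ⊤
  val[1] = ⊤
  val[2] = ⊤
  val[3] = ⊤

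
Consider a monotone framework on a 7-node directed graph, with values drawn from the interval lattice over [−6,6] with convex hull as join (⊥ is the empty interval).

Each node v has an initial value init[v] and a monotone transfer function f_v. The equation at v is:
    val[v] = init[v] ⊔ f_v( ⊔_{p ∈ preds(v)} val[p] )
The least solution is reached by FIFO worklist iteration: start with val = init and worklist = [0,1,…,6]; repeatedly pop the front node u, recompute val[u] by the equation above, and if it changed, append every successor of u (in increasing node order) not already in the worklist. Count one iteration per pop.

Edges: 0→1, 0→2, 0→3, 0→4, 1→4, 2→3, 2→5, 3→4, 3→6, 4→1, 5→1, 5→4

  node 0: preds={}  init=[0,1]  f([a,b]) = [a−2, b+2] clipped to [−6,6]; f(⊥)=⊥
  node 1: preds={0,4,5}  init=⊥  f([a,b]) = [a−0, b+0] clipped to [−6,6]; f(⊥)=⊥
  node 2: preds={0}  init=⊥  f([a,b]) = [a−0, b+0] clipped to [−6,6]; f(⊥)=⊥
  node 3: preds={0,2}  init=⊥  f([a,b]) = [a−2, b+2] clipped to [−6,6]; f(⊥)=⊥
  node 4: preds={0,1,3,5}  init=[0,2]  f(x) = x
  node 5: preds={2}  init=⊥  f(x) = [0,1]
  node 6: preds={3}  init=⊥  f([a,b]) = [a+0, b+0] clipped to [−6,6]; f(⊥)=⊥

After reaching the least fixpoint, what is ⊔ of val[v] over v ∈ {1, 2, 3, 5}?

[-2,3]

Iteration log — 9 steps:
  step 1. node 0  ⊔preds=⊥  new=[0,1]  stable
  step 2. node 1  ⊔preds=[0,2]  new=[0,2]  old=⊥  +wl: 
  step 3. node 2  ⊔preds=[0,1]  new=[0,1]  old=⊥  +wl: 
  step 4. node 3  ⊔preds=[0,1]  new=[-2,3]  old=⊥  +wl: 
  step 5. node 4  ⊔preds=[-2,3]  new=[-2,3]  old=[0,2]  +wl: 1
  step 6. node 5  ⊔preds=[0,1]  new=[0,1]  old=⊥  +wl: 4
  step 7. node 6  ⊔preds=[-2,3]  new=[-2,3]  old=⊥  +wl: 
  step 8. node 1  ⊔preds=[-2,3]  new=[-2,3]  old=[0,2]  +wl: 
  step 9. node 4  ⊔preds=[-2,3]  new=[-2,3]  stable

Least fixpoint reached:
  node 0: [0,1]
  node 1: [-2,3]
  node 2: [0,1]
  node 3: [-2,3]
  node 4: [-2,3]
  node 5: [0,1]
  node 6: [-2,3]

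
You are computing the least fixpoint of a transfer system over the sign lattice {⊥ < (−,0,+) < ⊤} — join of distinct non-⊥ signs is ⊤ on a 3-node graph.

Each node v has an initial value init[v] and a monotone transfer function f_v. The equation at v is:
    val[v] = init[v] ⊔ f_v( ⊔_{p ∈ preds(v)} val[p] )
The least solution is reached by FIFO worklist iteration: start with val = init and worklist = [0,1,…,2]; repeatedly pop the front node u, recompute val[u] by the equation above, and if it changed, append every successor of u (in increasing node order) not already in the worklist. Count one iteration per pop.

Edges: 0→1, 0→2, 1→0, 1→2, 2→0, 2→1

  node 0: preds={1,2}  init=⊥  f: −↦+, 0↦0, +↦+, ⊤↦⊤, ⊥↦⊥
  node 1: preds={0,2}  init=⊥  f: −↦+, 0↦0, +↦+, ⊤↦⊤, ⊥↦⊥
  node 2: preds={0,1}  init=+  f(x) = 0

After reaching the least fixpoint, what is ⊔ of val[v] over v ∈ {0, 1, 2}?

Iteration log — 7 steps:
  step 1. node 0  ⊔preds=+  new=+  old=⊥  +wl: 
  step 2. node 1  ⊔preds=+  new=+  old=⊥  +wl: 0
  step 3. node 2  ⊔preds=+  new=⊤  old=+  +wl: 1
  step 4. node 0  ⊔preds=⊤  new=⊤  old=+  +wl: 2
  step 5. node 1  ⊔preds=⊤  new=⊤  old=+  +wl: 0
  step 6. node 2  ⊔preds=⊤  new=⊤  stable
  step 7. node 0  ⊔preds=⊤  new=⊤  stable

Least fixpoint reached:
  node 0: ⊤
  node 1: ⊤
  node 2: ⊤

⊤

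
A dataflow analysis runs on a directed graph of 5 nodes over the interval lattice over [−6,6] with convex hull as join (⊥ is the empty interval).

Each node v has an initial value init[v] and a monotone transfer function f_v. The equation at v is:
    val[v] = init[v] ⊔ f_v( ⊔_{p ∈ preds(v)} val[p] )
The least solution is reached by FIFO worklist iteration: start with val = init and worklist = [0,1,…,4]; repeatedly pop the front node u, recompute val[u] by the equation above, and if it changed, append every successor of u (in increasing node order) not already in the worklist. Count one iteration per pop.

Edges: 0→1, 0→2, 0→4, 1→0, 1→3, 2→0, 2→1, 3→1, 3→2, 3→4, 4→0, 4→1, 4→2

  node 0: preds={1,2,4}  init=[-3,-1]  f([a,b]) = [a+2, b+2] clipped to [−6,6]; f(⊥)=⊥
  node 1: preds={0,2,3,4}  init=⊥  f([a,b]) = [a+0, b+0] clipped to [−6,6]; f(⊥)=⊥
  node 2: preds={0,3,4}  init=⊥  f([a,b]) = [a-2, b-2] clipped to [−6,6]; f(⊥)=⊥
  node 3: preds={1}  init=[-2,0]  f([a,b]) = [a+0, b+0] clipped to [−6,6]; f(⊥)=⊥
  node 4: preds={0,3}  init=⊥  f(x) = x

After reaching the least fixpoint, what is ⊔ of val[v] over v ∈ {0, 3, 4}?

[-6,6]

Worklist (27 pops):
  #1 pop 0: in=⊥ → [-3,-1] (no change)
  #2 pop 1: in=[-3,0] → [-3,0] (was ⊥); enqueue [0]
  #3 pop 2: in=[-3,0] → [-5,-2] (was ⊥); enqueue [1]
  #4 pop 3: in=[-3,0] → [-3,0] (was [-2,0]); enqueue [2]
  #5 pop 4: in=[-3,0] → [-3,0] (was ⊥); enqueue []
  #6 pop 0: in=[-5,0] → [-3,2] (was [-3,-1]); enqueue [4]
  #7 pop 1: in=[-5,2] → [-5,2] (was [-3,0]); enqueue [0,3]
  #8 pop 2: in=[-3,2] → [-5,0] (was [-5,-2]); enqueue [1]
  #9 pop 4: in=[-3,2] → [-3,2] (was [-3,0]); enqueue [2]
  #10 pop 0: in=[-5,2] → [-3,4] (was [-3,2]); enqueue [4]
  #11 pop 3: in=[-5,2] → [-5,2] (was [-3,0]); enqueue []
  #12 pop 1: in=[-5,4] → [-5,4] (was [-5,2]); enqueue [0,3]
  #13 pop 2: in=[-5,4] → [-6,2] (was [-5,0]); enqueue [1]
  #14 pop 4: in=[-5,4] → [-5,4] (was [-3,2]); enqueue [2]
  #15 pop 0: in=[-6,4] → [-4,6] (was [-3,4]); enqueue [4]
  #16 pop 3: in=[-5,4] → [-5,4] (was [-5,2]); enqueue []
  #17 pop 1: in=[-6,6] → [-6,6] (was [-5,4]); enqueue [0,3]
  #18 pop 2: in=[-5,6] → [-6,4] (was [-6,2]); enqueue [1]
  #19 pop 4: in=[-5,6] → [-5,6] (was [-5,4]); enqueue [2]
  #20 pop 0: in=[-6,6] → [-4,6] (no change)
  #21 pop 3: in=[-6,6] → [-6,6] (was [-5,4]); enqueue [4]
  #22 pop 1: in=[-6,6] → [-6,6] (no change)
  #23 pop 2: in=[-6,6] → [-6,4] (no change)
  #24 pop 4: in=[-6,6] → [-6,6] (was [-5,6]); enqueue [0,1,2]
  #25 pop 0: in=[-6,6] → [-4,6] (no change)
  #26 pop 1: in=[-6,6] → [-6,6] (no change)
  #27 pop 2: in=[-6,6] → [-6,4] (no change)

Fixpoint:
  val[0] = [-4,6]
  val[1] = [-6,6]
  val[2] = [-6,4]
  val[3] = [-6,6]
  val[4] = [-6,6]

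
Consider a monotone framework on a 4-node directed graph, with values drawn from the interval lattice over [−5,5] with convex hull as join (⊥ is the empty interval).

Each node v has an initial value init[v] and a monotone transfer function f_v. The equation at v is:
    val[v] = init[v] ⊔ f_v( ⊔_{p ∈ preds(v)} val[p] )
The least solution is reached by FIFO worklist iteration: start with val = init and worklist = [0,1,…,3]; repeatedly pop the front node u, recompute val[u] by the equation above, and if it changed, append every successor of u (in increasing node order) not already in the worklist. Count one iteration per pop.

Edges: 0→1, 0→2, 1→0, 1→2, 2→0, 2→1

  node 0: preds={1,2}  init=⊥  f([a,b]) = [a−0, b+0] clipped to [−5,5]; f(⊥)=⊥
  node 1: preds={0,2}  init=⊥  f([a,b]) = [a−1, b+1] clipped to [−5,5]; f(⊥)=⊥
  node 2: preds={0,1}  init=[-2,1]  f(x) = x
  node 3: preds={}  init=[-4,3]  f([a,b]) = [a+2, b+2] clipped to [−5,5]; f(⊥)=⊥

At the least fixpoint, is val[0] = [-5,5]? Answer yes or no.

Trace (16 dequeues):
  [1] u=0 | in [-2,1] | out [-2,1] | prev ⊥ | push {}
  [2] u=1 | in [-2,1] | out [-3,2] | prev ⊥ | push {0}
  [3] u=2 | in [-3,2] | out [-3,2] | prev [-2,1] | push {1}
  [4] u=3 | in ⊥ | out [-4,3] | ==
  [5] u=0 | in [-3,2] | out [-3,2] | prev [-2,1] | push {2}
  [6] u=1 | in [-3,2] | out [-4,3] | prev [-3,2] | push {0}
  [7] u=2 | in [-4,3] | out [-4,3] | prev [-3,2] | push {1}
  [8] u=0 | in [-4,3] | out [-4,3] | prev [-3,2] | push {2}
  [9] u=1 | in [-4,3] | out [-5,4] | prev [-4,3] | push {0}
  [10] u=2 | in [-5,4] | out [-5,4] | prev [-4,3] | push {1}
  [11] u=0 | in [-5,4] | out [-5,4] | prev [-4,3] | push {2}
  [12] u=1 | in [-5,4] | out [-5,5] | prev [-5,4] | push {0}
  [13] u=2 | in [-5,5] | out [-5,5] | prev [-5,4] | push {1}
  [14] u=0 | in [-5,5] | out [-5,5] | prev [-5,4] | push {2}
  [15] u=1 | in [-5,5] | out [-5,5] | ==
  [16] u=2 | in [-5,5] | out [-5,5] | ==

Converged values:
  [0] [-5,5]
  [1] [-5,5]
  [2] [-5,5]
  [3] [-4,3]

yes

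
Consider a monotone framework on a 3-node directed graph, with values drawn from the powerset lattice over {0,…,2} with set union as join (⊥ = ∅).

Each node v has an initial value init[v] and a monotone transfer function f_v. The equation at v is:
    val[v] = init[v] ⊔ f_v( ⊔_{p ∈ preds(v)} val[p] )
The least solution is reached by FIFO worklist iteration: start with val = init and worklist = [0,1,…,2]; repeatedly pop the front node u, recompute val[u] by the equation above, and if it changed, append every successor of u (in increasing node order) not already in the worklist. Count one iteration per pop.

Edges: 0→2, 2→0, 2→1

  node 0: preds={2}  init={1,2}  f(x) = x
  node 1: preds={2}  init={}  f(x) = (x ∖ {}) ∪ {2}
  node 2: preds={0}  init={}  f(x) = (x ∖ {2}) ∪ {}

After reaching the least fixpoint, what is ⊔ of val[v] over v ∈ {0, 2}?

Trace (5 dequeues):
  [1] u=0 | in {} | out {1,2} | ==
  [2] u=1 | in {} | out {2} | prev {} | push {}
  [3] u=2 | in {1,2} | out {1} | prev {} | push {0,1}
  [4] u=0 | in {1} | out {1,2} | ==
  [5] u=1 | in {1} | out {1,2} | prev {2} | push {}

Converged values:
  [0] {1,2}
  [1] {1,2}
  [2] {1}

{1,2}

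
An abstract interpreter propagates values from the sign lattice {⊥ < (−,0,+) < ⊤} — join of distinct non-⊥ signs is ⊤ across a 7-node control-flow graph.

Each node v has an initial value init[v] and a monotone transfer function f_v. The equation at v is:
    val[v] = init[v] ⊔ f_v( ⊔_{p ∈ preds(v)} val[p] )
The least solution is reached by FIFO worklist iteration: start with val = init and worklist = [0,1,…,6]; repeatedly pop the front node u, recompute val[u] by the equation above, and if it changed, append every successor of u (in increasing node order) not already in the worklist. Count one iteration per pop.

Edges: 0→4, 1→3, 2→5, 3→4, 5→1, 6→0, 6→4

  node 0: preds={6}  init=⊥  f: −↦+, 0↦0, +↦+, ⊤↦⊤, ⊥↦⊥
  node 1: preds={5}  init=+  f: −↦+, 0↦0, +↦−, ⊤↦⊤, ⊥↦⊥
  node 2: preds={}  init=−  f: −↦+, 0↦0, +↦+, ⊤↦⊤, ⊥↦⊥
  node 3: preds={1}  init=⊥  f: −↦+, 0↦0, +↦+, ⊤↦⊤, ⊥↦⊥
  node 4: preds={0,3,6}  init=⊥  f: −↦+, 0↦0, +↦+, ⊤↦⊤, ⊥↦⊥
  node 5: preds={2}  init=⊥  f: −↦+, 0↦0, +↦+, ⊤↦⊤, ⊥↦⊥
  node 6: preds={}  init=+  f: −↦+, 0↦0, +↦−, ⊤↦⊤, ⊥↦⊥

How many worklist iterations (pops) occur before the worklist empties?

Worklist (10 pops):
  #1 pop 0: in=+ → + (was ⊥); enqueue []
  #2 pop 1: in=⊥ → + (no change)
  #3 pop 2: in=⊥ → − (no change)
  #4 pop 3: in=+ → + (was ⊥); enqueue []
  #5 pop 4: in=+ → + (was ⊥); enqueue []
  #6 pop 5: in=− → + (was ⊥); enqueue [1]
  #7 pop 6: in=⊥ → + (no change)
  #8 pop 1: in=+ → ⊤ (was +); enqueue [3]
  #9 pop 3: in=⊤ → ⊤ (was +); enqueue [4]
  #10 pop 4: in=⊤ → ⊤ (was +); enqueue []

Fixpoint:
  val[0] = +
  val[1] = ⊤
  val[2] = −
  val[3] = ⊤
  val[4] = ⊤
  val[5] = +
  val[6] = +

10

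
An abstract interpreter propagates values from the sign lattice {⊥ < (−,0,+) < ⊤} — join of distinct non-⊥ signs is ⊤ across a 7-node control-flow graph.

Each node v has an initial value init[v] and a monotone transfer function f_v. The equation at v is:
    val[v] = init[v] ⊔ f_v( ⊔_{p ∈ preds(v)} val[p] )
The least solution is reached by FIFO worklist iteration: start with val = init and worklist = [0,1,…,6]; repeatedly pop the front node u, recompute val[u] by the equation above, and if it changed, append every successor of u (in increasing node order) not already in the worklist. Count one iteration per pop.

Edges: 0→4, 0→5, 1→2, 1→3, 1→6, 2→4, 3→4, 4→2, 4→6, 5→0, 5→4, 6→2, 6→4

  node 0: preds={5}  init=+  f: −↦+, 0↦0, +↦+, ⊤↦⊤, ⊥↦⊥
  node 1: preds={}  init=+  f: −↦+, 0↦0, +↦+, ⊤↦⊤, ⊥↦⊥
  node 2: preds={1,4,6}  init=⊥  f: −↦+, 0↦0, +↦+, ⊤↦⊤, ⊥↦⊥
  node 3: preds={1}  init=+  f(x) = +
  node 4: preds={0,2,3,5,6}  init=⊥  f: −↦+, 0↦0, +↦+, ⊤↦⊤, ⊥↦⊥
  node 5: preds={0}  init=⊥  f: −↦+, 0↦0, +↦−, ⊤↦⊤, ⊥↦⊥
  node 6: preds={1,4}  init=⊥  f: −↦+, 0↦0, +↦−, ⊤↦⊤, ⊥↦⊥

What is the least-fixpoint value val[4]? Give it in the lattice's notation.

Trace (14 dequeues):
  [1] u=0 | in ⊥ | out + | ==
  [2] u=1 | in ⊥ | out + | ==
  [3] u=2 | in + | out + | prev ⊥ | push {}
  [4] u=3 | in + | out + | ==
  [5] u=4 | in + | out + | prev ⊥ | push {2}
  [6] u=5 | in + | out − | prev ⊥ | push {0,4}
  [7] u=6 | in + | out − | prev ⊥ | push {}
  [8] u=2 | in ⊤ | out ⊤ | prev + | push {}
  [9] u=0 | in − | out + | ==
  [10] u=4 | in ⊤ | out ⊤ | prev + | push {2,6}
  [11] u=2 | in ⊤ | out ⊤ | ==
  [12] u=6 | in ⊤ | out ⊤ | prev − | push {2,4}
  [13] u=2 | in ⊤ | out ⊤ | ==
  [14] u=4 | in ⊤ | out ⊤ | ==

Converged values:
  [0] +
  [1] +
  [2] ⊤
  [3] +
  [4] ⊤
  [5] −
  [6] ⊤

⊤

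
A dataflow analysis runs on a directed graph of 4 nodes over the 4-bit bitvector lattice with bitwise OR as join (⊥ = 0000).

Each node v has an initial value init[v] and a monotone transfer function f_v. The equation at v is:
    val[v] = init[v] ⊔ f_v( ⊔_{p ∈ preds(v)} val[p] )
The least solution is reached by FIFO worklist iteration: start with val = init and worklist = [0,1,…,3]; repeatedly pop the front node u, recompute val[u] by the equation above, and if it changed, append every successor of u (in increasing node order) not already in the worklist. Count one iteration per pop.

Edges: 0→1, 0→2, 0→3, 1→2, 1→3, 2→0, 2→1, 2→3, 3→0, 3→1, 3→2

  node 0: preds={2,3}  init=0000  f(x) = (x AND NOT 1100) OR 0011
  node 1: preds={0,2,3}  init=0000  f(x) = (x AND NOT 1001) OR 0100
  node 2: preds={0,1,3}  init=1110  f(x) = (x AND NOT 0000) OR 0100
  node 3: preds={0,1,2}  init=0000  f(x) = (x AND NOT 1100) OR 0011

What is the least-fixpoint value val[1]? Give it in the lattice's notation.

Iteration log — 7 steps:
  step 1. node 0  ⊔preds=1110  new=0011  old=0000  +wl: 
  step 2. node 1  ⊔preds=1111  new=0110  old=0000  +wl: 
  step 3. node 2  ⊔preds=0111  new=1111  old=1110  +wl: 0,1
  step 4. node 3  ⊔preds=1111  new=0011  old=0000  +wl: 2
  step 5. node 0  ⊔preds=1111  new=0011  stable
  step 6. node 1  ⊔preds=1111  new=0110  stable
  step 7. node 2  ⊔preds=0111  new=1111  stable

Least fixpoint reached:
  node 0: 0011
  node 1: 0110
  node 2: 1111
  node 3: 0011

0110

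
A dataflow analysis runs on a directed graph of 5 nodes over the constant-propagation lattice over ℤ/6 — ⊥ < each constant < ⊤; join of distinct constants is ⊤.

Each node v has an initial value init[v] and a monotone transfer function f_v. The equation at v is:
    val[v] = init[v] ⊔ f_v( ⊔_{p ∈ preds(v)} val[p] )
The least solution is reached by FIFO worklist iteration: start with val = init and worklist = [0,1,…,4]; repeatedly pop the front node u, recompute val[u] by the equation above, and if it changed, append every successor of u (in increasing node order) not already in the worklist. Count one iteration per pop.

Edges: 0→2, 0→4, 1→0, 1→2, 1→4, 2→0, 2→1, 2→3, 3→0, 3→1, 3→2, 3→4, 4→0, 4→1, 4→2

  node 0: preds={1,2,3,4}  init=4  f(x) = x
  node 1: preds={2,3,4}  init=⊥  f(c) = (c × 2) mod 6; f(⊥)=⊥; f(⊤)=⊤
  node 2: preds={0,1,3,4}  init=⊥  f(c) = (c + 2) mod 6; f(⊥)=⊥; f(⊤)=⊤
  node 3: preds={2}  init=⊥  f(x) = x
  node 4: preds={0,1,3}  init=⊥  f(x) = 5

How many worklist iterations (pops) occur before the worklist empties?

Trace (16 dequeues):
  [1] u=0 | in ⊥ | out 4 | ==
  [2] u=1 | in ⊥ | out ⊥ | ==
  [3] u=2 | in 4 | out 0 | prev ⊥ | push {0,1}
  [4] u=3 | in 0 | out 0 | prev ⊥ | push {2}
  [5] u=4 | in ⊤ | out 5 | prev ⊥ | push {}
  [6] u=0 | in ⊤ | out ⊤ | prev 4 | push {4}
  [7] u=1 | in ⊤ | out ⊤ | prev ⊥ | push {0}
  [8] u=2 | in ⊤ | out ⊤ | prev 0 | push {1,3}
  [9] u=4 | in ⊤ | out 5 | ==
  [10] u=0 | in ⊤ | out ⊤ | ==
  [11] u=1 | in ⊤ | out ⊤ | ==
  [12] u=3 | in ⊤ | out ⊤ | prev 0 | push {0,1,2,4}
  [13] u=0 | in ⊤ | out ⊤ | ==
  [14] u=1 | in ⊤ | out ⊤ | ==
  [15] u=2 | in ⊤ | out ⊤ | ==
  [16] u=4 | in ⊤ | out 5 | ==

Converged values:
  [0] ⊤
  [1] ⊤
  [2] ⊤
  [3] ⊤
  [4] 5

16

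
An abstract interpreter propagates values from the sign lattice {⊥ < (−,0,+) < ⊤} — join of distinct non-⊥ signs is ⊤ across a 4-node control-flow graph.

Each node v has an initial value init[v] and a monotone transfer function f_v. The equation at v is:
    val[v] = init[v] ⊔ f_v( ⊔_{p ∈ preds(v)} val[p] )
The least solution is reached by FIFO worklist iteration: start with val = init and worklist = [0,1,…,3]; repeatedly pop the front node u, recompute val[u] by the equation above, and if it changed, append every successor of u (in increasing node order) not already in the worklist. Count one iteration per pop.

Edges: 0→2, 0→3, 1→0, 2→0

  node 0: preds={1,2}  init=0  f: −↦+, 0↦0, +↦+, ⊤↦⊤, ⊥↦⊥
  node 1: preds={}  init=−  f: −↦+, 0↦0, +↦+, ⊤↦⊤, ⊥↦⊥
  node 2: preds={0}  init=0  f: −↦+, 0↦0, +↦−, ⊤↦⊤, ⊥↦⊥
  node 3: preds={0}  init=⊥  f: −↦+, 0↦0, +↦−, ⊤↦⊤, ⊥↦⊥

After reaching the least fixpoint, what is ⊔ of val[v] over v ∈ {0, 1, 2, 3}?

Iteration log — 5 steps:
  step 1. node 0  ⊔preds=⊤  new=⊤  old=0  +wl: 
  step 2. node 1  ⊔preds=⊥  new=−  stable
  step 3. node 2  ⊔preds=⊤  new=⊤  old=0  +wl: 0
  step 4. node 3  ⊔preds=⊤  new=⊤  old=⊥  +wl: 
  step 5. node 0  ⊔preds=⊤  new=⊤  stable

Least fixpoint reached:
  node 0: ⊤
  node 1: −
  node 2: ⊤
  node 3: ⊤

⊤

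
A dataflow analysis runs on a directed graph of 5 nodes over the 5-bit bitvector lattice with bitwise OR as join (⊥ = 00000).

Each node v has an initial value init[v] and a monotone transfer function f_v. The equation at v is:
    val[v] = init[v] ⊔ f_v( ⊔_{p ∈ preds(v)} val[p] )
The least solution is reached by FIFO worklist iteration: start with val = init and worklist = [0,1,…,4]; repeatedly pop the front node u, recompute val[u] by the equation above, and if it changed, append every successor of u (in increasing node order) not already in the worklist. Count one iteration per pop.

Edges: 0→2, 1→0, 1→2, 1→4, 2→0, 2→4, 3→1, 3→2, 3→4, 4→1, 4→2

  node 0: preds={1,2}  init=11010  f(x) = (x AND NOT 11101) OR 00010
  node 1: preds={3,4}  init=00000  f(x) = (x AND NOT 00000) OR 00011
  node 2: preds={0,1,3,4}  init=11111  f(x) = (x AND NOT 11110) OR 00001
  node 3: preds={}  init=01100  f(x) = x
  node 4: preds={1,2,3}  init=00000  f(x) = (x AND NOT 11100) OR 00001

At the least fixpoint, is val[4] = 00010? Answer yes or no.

Worklist (8 pops):
  #1 pop 0: in=11111 → 11010 (no change)
  #2 pop 1: in=01100 → 01111 (was 00000); enqueue [0]
  #3 pop 2: in=11111 → 11111 (no change)
  #4 pop 3: in=00000 → 01100 (no change)
  #5 pop 4: in=11111 → 00011 (was 00000); enqueue [1,2]
  #6 pop 0: in=11111 → 11010 (no change)
  #7 pop 1: in=01111 → 01111 (no change)
  #8 pop 2: in=11111 → 11111 (no change)

Fixpoint:
  val[0] = 11010
  val[1] = 01111
  val[2] = 11111
  val[3] = 01100
  val[4] = 00011

no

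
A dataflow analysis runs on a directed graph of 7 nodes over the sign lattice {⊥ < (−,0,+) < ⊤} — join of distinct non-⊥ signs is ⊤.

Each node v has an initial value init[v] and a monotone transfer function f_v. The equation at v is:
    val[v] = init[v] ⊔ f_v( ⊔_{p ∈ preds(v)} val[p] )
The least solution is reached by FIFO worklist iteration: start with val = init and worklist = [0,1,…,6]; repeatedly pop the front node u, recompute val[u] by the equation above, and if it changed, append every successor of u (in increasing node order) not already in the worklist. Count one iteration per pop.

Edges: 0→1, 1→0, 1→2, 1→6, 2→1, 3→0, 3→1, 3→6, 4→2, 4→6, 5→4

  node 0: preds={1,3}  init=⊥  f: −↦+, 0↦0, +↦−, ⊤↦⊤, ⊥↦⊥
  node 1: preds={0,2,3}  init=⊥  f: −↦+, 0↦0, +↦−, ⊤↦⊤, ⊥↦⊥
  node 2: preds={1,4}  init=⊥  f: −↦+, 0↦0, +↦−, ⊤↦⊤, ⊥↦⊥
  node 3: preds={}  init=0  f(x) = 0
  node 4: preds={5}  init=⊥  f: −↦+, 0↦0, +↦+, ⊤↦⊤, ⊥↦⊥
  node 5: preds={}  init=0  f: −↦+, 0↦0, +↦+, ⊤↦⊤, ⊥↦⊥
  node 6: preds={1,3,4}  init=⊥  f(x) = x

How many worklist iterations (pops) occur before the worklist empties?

10

Worklist (10 pops):
  #1 pop 0: in=0 → 0 (was ⊥); enqueue []
  #2 pop 1: in=0 → 0 (was ⊥); enqueue [0]
  #3 pop 2: in=0 → 0 (was ⊥); enqueue [1]
  #4 pop 3: in=⊥ → 0 (no change)
  #5 pop 4: in=0 → 0 (was ⊥); enqueue [2]
  #6 pop 5: in=⊥ → 0 (no change)
  #7 pop 6: in=0 → 0 (was ⊥); enqueue []
  #8 pop 0: in=0 → 0 (no change)
  #9 pop 1: in=0 → 0 (no change)
  #10 pop 2: in=0 → 0 (no change)

Fixpoint:
  val[0] = 0
  val[1] = 0
  val[2] = 0
  val[3] = 0
  val[4] = 0
  val[5] = 0
  val[6] = 0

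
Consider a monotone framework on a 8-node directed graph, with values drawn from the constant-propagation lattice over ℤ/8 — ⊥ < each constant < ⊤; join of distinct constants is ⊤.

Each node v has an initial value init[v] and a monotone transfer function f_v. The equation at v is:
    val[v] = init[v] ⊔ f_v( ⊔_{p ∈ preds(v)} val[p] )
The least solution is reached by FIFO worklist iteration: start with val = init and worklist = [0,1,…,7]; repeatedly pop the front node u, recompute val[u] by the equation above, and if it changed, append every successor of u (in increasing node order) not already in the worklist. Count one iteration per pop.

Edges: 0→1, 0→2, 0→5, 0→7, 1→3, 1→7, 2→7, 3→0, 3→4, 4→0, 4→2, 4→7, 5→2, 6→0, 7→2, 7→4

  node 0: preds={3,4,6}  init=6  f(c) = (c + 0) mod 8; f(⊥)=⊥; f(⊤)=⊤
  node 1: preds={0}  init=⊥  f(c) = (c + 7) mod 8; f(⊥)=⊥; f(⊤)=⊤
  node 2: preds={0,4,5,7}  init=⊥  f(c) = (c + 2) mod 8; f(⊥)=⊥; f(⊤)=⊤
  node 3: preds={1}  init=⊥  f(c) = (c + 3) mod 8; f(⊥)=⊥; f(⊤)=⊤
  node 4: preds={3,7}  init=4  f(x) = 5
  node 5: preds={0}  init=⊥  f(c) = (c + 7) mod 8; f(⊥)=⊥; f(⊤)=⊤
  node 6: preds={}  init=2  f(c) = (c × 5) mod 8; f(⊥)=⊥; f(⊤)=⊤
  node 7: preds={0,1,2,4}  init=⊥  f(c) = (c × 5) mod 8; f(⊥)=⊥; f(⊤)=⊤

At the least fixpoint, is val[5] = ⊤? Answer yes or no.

yes

Trace (11 dequeues):
  [1] u=0 | in ⊤ | out ⊤ | prev 6 | push {}
  [2] u=1 | in ⊤ | out ⊤ | prev ⊥ | push {}
  [3] u=2 | in ⊤ | out ⊤ | prev ⊥ | push {}
  [4] u=3 | in ⊤ | out ⊤ | prev ⊥ | push {0}
  [5] u=4 | in ⊤ | out ⊤ | prev 4 | push {2}
  [6] u=5 | in ⊤ | out ⊤ | prev ⊥ | push {}
  [7] u=6 | in ⊥ | out 2 | ==
  [8] u=7 | in ⊤ | out ⊤ | prev ⊥ | push {4}
  [9] u=0 | in ⊤ | out ⊤ | ==
  [10] u=2 | in ⊤ | out ⊤ | ==
  [11] u=4 | in ⊤ | out ⊤ | ==

Converged values:
  [0] ⊤
  [1] ⊤
  [2] ⊤
  [3] ⊤
  [4] ⊤
  [5] ⊤
  [6] 2
  [7] ⊤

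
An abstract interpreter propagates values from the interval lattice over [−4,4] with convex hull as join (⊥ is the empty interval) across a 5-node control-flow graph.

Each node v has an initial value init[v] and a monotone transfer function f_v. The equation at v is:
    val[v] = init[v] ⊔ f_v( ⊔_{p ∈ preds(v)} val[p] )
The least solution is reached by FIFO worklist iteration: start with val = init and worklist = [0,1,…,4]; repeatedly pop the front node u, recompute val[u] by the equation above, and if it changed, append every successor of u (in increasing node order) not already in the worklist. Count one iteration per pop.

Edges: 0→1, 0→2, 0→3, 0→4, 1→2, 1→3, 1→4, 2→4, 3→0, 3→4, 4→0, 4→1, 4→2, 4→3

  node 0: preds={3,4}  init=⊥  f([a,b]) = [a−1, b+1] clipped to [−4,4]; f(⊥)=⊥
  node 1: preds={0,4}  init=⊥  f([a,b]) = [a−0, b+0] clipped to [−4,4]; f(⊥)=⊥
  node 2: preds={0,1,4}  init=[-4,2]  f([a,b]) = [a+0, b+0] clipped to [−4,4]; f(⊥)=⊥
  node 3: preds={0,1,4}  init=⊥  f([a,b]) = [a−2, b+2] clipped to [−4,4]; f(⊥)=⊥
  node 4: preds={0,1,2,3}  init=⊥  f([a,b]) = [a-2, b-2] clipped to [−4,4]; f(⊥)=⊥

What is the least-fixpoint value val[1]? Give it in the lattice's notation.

[-4,4]

Worklist (19 pops):
  #1 pop 0: in=⊥ → ⊥ (no change)
  #2 pop 1: in=⊥ → ⊥ (no change)
  #3 pop 2: in=⊥ → [-4,2] (no change)
  #4 pop 3: in=⊥ → ⊥ (no change)
  #5 pop 4: in=[-4,2] → [-4,0] (was ⊥); enqueue [0,1,2,3]
  #6 pop 0: in=[-4,0] → [-4,1] (was ⊥); enqueue [4]
  #7 pop 1: in=[-4,1] → [-4,1] (was ⊥); enqueue []
  #8 pop 2: in=[-4,1] → [-4,2] (no change)
  #9 pop 3: in=[-4,1] → [-4,3] (was ⊥); enqueue [0]
  #10 pop 4: in=[-4,3] → [-4,1] (was [-4,0]); enqueue [1,2,3]
  #11 pop 0: in=[-4,3] → [-4,4] (was [-4,1]); enqueue [4]
  #12 pop 1: in=[-4,4] → [-4,4] (was [-4,1]); enqueue []
  #13 pop 2: in=[-4,4] → [-4,4] (was [-4,2]); enqueue []
  #14 pop 3: in=[-4,4] → [-4,4] (was [-4,3]); enqueue [0]
  #15 pop 4: in=[-4,4] → [-4,2] (was [-4,1]); enqueue [1,2,3]
  #16 pop 0: in=[-4,4] → [-4,4] (no change)
  #17 pop 1: in=[-4,4] → [-4,4] (no change)
  #18 pop 2: in=[-4,4] → [-4,4] (no change)
  #19 pop 3: in=[-4,4] → [-4,4] (no change)

Fixpoint:
  val[0] = [-4,4]
  val[1] = [-4,4]
  val[2] = [-4,4]
  val[3] = [-4,4]
  val[4] = [-4,2]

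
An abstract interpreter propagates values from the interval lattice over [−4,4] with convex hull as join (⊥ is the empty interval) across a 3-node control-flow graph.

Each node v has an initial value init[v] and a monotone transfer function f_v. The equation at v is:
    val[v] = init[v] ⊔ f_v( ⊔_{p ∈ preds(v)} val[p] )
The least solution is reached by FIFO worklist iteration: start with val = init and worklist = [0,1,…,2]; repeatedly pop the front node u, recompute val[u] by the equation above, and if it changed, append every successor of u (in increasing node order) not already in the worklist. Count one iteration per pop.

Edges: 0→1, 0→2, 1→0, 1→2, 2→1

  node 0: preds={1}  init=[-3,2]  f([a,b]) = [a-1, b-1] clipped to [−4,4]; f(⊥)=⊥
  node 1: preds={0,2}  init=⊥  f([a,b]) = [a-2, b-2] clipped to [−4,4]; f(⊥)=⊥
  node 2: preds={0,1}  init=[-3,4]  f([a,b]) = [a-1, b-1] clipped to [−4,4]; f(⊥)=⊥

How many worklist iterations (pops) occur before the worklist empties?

Iteration log — 6 steps:
  step 1. node 0  ⊔preds=⊥  new=[-3,2]  stable
  step 2. node 1  ⊔preds=[-3,4]  new=[-4,2]  old=⊥  +wl: 0
  step 3. node 2  ⊔preds=[-4,2]  new=[-4,4]  old=[-3,4]  +wl: 1
  step 4. node 0  ⊔preds=[-4,2]  new=[-4,2]  old=[-3,2]  +wl: 2
  step 5. node 1  ⊔preds=[-4,4]  new=[-4,2]  stable
  step 6. node 2  ⊔preds=[-4,2]  new=[-4,4]  stable

Least fixpoint reached:
  node 0: [-4,2]
  node 1: [-4,2]
  node 2: [-4,4]

6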